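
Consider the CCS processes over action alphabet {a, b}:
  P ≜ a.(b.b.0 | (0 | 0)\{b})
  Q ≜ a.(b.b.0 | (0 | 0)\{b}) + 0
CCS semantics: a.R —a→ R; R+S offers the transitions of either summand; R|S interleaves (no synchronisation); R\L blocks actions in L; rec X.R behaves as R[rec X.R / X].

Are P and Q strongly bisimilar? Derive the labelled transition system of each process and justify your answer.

Reachable graph of P (4 states):
  p0 = a.(b.b.0 | (0 | 0)\{b}) has moves —a→ p1
  p1 = b.b.0 | (0 | 0)\{b} has moves —b→ p2
  p2 = b.0 | (0 | 0)\{b} has moves —b→ p3
  p3 = 0 | (0 | 0)\{b} has moves stopped
Reachable graph of Q (4 states):
  q0 = a.(b.b.0 | (0 | 0)\{b}) + 0 has moves —a→ q1
  q1 = b.b.0 | (0 | 0)\{b} has moves —b→ q2
  q2 = b.0 | (0 | 0)\{b} has moves —b→ q3
  q3 = 0 | (0 | 0)\{b} has moves stopped
Bisimilarity quotient blocks:
  B0 = {p0, q0}
  B1 = {p1, q1}
  B2 = {p2, q2}
  B3 = {p3, q3}
p0 ∈ B0, q0 ∈ B0 → same block

P ~ Q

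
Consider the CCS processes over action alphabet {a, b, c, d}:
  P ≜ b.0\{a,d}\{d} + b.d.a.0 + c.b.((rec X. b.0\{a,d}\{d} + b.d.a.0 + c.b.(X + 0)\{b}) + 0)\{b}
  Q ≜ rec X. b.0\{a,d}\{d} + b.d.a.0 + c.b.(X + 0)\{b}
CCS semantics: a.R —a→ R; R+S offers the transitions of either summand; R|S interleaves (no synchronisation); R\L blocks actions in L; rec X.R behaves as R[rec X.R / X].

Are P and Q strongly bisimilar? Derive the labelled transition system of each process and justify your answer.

LTS(P): 8 reachable states
  p0 = b.0\{a,d}\{d} + b.d.a.0 + c.b.((rec X. b.0\{a,d}\{d} + b.d.a.0 + c.b.(X + 0)\{b}) + 0)\{b} :: ··b··> p1, ··b··> p2, ··c··> p3
  p1 = 0\{a,d}\{d} :: (no moves)
  p2 = d.a.0 :: ··d··> p4
  p3 = b.((rec X. b.0\{a,d}\{d} + b.d.a.0 + c.b.(X + 0)\{b}) + 0)\{b} :: ··b··> p5
  p4 = a.0 :: ··a··> p6
  p5 = ((rec X. b.0\{a,d}\{d} + b.d.a.0 + c.b.(X + 0)\{b}) + 0)\{b} :: ··c··> p7
  p6 = 0 :: (no moves)
  p7 = (b.((rec X. b.0\{a,d}\{d} + b.d.a.0 + c.b.(X + 0)\{b}) + 0)\{b})\{b} :: (no moves)
LTS(Q): 8 reachable states
  q0 = rec X. b.0\{a,d}\{d} + b.d.a.0 + c.b.(X + 0)\{b} :: ··b··> q1, ··b··> q2, ··c··> q3
  q1 = 0\{a,d}\{d} :: (no moves)
  q2 = d.a.0 :: ··d··> q4
  q3 = b.((rec X. b.0\{a,d}\{d} + b.d.a.0 + c.b.(X + 0)\{b}) + 0)\{b} :: ··b··> q5
  q4 = a.0 :: ··a··> q6
  q5 = ((rec X. b.0\{a,d}\{d} + b.d.a.0 + c.b.(X + 0)\{b}) + 0)\{b} :: ··c··> q7
  q6 = 0 :: (no moves)
  q7 = (b.((rec X. b.0\{a,d}\{d} + b.d.a.0 + c.b.(X + 0)\{b}) + 0)\{b})\{b} :: (no moves)
Bisimilarity quotient blocks:
  B0 = {p0, q0}
  B1 = {p2, q2}
  B2 = {p4, q4}
  B3 = {p1, p6, p7, q1, q6, q7}
  B4 = {p3, q3}
  B5 = {p5, q5}
p0 ∈ B0, q0 ∈ B0 → same block

YES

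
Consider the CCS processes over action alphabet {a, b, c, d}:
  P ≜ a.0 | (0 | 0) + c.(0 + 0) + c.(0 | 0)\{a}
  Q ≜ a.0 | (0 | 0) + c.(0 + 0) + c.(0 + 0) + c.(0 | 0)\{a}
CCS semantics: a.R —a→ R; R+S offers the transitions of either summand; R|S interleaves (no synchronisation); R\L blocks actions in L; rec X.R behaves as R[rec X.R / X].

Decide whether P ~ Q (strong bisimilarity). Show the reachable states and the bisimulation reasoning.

LTS(P): 4 reachable states
  s0 = a.0 | (0 | 0) + c.(0 + 0) + c.(0 | 0)\{a} → ··a··> s1, ··c··> s2, ··c··> s3
  s1 = 0 | (0 | 0) → stopped
  s2 = (0 | 0)\{a} → stopped
  s3 = 0 + 0 → stopped
LTS(Q): 4 reachable states
  t0 = a.0 | (0 | 0) + c.(0 + 0) + c.(0 + 0) + c.(0 | 0)\{a} → ··a··> t1, ··c··> t2, ··c··> t3
  t1 = 0 | (0 | 0) → stopped
  t2 = (0 | 0)\{a} → stopped
  t3 = 0 + 0 → stopped
Coarsest stable partition (strong bisimilarity classes):
  B0 = {s0, t0}
  B1 = {s1, s2, s3, t1, t2, t3}
s0 ∈ B0, t0 ∈ B0 → same block

YES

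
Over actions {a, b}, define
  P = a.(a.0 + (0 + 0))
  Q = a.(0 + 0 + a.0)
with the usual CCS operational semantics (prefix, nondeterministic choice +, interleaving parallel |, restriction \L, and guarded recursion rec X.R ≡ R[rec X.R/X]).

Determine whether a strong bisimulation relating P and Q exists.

bisimilar

P's transition system — 3 states:
  m0 = a.(a.0 + (0 + 0)) | ··a··> m1
  m1 = a.0 + (0 + 0) | ··a··> m2
  m2 = 0 | (no moves)
Q's transition system — 3 states:
  n0 = a.(0 + 0 + a.0) | ··a··> n1
  n1 = 0 + 0 + a.0 | ··a··> n2
  n2 = 0 | (no moves)
Bisimilarity quotient blocks:
  B0 = {m0, n0}
  B1 = {m1, n1}
  B2 = {m2, n2}
m0 ∈ B0, n0 ∈ B0 → same block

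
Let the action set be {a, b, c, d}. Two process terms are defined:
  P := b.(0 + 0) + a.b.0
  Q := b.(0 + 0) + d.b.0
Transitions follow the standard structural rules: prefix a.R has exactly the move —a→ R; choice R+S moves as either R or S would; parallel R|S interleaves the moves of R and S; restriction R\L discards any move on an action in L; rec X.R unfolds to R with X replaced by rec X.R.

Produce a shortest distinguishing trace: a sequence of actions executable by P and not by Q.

a

Reachable graph of P (4 states):
  p0 = b.(0 + 0) + a.b.0 | --a--▸ p1, --b--▸ p2
  p1 = b.0 | --b--▸ p3
  p2 = 0 + 0 | stopped
  p3 = 0 | stopped
Reachable graph of Q (4 states):
  q0 = b.(0 + 0) + d.b.0 | --b--▸ q1, --d--▸ q2
  q1 = 0 + 0 | stopped
  q2 = b.0 | --b--▸ q3
  q3 = 0 | stopped
Executing a from P (initial set {p0}):
  after a @ step 1: {p1}
  — P admits the full trace.
Executing a from Q (initial set {q0}):
  after a @ step 1: no successor for Q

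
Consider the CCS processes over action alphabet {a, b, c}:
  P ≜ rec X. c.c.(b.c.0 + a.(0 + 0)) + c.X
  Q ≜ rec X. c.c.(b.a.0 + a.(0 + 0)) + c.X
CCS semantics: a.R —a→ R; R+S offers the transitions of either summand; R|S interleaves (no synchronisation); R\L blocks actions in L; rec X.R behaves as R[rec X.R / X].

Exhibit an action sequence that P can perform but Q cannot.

ccbc

Reachable graph of P (6 states):
  u0 = rec X. c.c.(b.c.0 + a.(0 + 0)) + c.X | --c--▸ u0, --c--▸ u1
  u1 = c.(b.c.0 + a.(0 + 0)) | --c--▸ u2
  u2 = b.c.0 + a.(0 + 0) | --a--▸ u3, --b--▸ u4
  u3 = 0 + 0 | stopped
  u4 = c.0 | --c--▸ u5
  u5 = 0 | stopped
Reachable graph of Q (6 states):
  v0 = rec X. c.c.(b.a.0 + a.(0 + 0)) + c.X | --c--▸ v0, --c--▸ v1
  v1 = c.(b.a.0 + a.(0 + 0)) | --c--▸ v2
  v2 = b.a.0 + a.(0 + 0) | --a--▸ v3, --b--▸ v4
  v3 = 0 + 0 | stopped
  v4 = a.0 | --a--▸ v5
  v5 = 0 | stopped
Run σ = ⟨ccbc⟩ on P: start {u0}
  step 1 (c): {u0, u1}
  step 2 (c): {u0, u1, u2}
  step 3 (b): {u4}
  step 4 (c): {u5}
  ✓ P
Run σ = ⟨ccbc⟩ on Q: start {v0}
  step 1 (c): {v0, v1}
  step 2 (c): {v0, v1, v2}
  step 3 (b): {v4}
  step 4 (c): ∅ (Q stuck)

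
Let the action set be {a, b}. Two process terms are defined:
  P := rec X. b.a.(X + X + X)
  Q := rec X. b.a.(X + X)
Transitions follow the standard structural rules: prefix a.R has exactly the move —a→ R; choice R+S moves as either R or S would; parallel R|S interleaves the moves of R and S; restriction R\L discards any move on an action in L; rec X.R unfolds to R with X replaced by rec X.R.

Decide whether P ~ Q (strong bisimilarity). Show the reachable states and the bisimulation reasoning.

LTS(P): 3 reachable states
  p0 = rec X. b.a.(X + X + X) ⊢ ··b··> p1
  p1 = a.((rec X. b.a.(X + X + X)) + (rec X. b.a.(X + X + X)) + (rec X. b.a.(X + X + X))) ⊢ ··a··> p2
  p2 = (rec X. b.a.(X + X + X)) + (rec X. b.a.(X + X + X)) + (rec X. b.a.(X + X + X)) ⊢ ··b··> p1
LTS(Q): 3 reachable states
  q0 = rec X. b.a.(X + X) ⊢ ··b··> q1
  q1 = a.((rec X. b.a.(X + X)) + (rec X. b.a.(X + X))) ⊢ ··a··> q2
  q2 = (rec X. b.a.(X + X)) + (rec X. b.a.(X + X)) ⊢ ··b··> q1
Partition-refinement fixed point:
  B0 = {p0, p2, q0, q2}
  B1 = {p1, q1}
p0 ∈ B0, q0 ∈ B0 → same block

bisimilar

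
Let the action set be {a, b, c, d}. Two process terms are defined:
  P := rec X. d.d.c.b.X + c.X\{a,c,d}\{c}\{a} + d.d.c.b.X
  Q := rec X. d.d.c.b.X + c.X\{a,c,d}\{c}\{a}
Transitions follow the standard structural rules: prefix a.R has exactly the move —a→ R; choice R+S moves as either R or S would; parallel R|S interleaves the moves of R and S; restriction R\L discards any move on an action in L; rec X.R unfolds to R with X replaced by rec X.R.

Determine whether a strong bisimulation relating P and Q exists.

P ~ Q

P's transition system — 5 states:
  m0 = rec X. d.d.c.b.X + c.X\{a,c,d}\{c}\{a} + d.d.c.b.X ⊢ --c--▸ m1, --d--▸ m2
  m1 = (rec X. d.d.c.b.X + c.X\{a,c,d}\{c}\{a} + d.d.c.b.X)\{a,c,d}\{c}\{a} ⊢ ∅
  m2 = d.c.b.(rec X. d.d.c.b.X + c.X\{a,c,d}\{c}\{a} + d.d.c.b.X) ⊢ --d--▸ m3
  m3 = c.b.(rec X. d.d.c.b.X + c.X\{a,c,d}\{c}\{a} + d.d.c.b.X) ⊢ --c--▸ m4
  m4 = b.(rec X. d.d.c.b.X + c.X\{a,c,d}\{c}\{a} + d.d.c.b.X) ⊢ --b--▸ m0
Q's transition system — 5 states:
  n0 = rec X. d.d.c.b.X + c.X\{a,c,d}\{c}\{a} ⊢ --c--▸ n1, --d--▸ n2
  n1 = (rec X. d.d.c.b.X + c.X\{a,c,d}\{c}\{a})\{a,c,d}\{c}\{a} ⊢ ∅
  n2 = d.c.b.(rec X. d.d.c.b.X + c.X\{a,c,d}\{c}\{a}) ⊢ --d--▸ n3
  n3 = c.b.(rec X. d.d.c.b.X + c.X\{a,c,d}\{c}\{a}) ⊢ --c--▸ n4
  n4 = b.(rec X. d.d.c.b.X + c.X\{a,c,d}\{c}\{a}) ⊢ --b--▸ n0
Coarsest stable partition (strong bisimilarity classes):
  B0 = {m0, n0}
  B1 = {m2, n2}
  B2 = {m3, n3}
  B3 = {m4, n4}
  B4 = {m1, n1}
m0 ∈ B0, n0 ∈ B0 → same block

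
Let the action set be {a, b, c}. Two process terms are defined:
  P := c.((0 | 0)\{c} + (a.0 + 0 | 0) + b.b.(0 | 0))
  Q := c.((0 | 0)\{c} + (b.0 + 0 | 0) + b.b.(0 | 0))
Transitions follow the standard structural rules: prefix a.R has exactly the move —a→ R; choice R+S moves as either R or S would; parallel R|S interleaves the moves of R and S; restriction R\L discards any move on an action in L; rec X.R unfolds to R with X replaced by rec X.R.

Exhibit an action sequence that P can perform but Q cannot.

ca

LTS(P): 5 reachable states
  p0 = c.((0 | 0)\{c} + (a.0 + 0 | 0) + b.b.(0 | 0)) has moves =c=> p1
  p1 = (0 | 0)\{c} + (a.0 + 0 | 0) + b.b.(0 | 0) has moves =a=> p2, =b=> p3
  p2 = 0 has moves ∅
  p3 = b.(0 | 0) has moves =b=> p4
  p4 = 0 | 0 has moves ∅
LTS(Q): 5 reachable states
  q0 = c.((0 | 0)\{c} + (b.0 + 0 | 0) + b.b.(0 | 0)) has moves =c=> q1
  q1 = (0 | 0)\{c} + (b.0 + 0 | 0) + b.b.(0 | 0) has moves =b=> q2, =b=> q3
  q2 = 0 has moves ∅
  q3 = b.(0 | 0) has moves =b=> q4
  q4 = 0 | 0 has moves ∅
Trace ⟨ca⟩ through P, begin at {p0}:
  after c @ step 1: {p1}
  after a @ step 2: {p2}
  — P admits the full trace.
Trace ⟨ca⟩ through Q, begin at {q0}:
  after c @ step 1: {q1}
  after a @ step 2: no successor for Q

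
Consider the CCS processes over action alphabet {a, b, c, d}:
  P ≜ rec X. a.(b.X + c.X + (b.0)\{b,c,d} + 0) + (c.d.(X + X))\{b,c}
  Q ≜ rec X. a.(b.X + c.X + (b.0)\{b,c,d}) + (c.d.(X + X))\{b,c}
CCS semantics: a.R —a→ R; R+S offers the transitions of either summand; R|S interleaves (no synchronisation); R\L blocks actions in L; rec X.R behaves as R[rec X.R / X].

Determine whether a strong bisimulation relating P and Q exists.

YES

Reachable graph of P (2 states):
  p0 = rec X. a.(b.X + c.X + (b.0)\{b,c,d} + 0) + (c.d.(X + X))\{b,c} :: --a--▸ p1
  p1 = b.(rec X. a.(b.X + c.X + (b.0)\{b,c,d} + 0) + (c.d.(X + X))\{b,c}) + c.(rec X. a.(b.X + c.X + (b.0)\{b,c,d} + 0) + (c.d.(X + X))\{b,c}) + (b.0)\{b,c,d} + 0 :: --b--▸ p0, --c--▸ p0
Reachable graph of Q (2 states):
  q0 = rec X. a.(b.X + c.X + (b.0)\{b,c,d}) + (c.d.(X + X))\{b,c} :: --a--▸ q1
  q1 = b.(rec X. a.(b.X + c.X + (b.0)\{b,c,d}) + (c.d.(X + X))\{b,c}) + c.(rec X. a.(b.X + c.X + (b.0)\{b,c,d}) + (c.d.(X + X))\{b,c}) + (b.0)\{b,c,d} :: --b--▸ q0, --c--▸ q0
Bisimilarity quotient blocks:
  B0 = {p0, q0}
  B1 = {p1, q1}
p0 ∈ B0, q0 ∈ B0 → same block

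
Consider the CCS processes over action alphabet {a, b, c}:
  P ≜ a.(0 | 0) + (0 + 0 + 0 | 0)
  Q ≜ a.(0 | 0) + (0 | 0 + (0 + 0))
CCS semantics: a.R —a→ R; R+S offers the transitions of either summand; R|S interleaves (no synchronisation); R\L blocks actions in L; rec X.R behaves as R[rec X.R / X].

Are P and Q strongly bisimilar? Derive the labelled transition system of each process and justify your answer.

Reachable graph of P (2 states):
  u0 = a.(0 | 0) + (0 + 0 + 0 | 0) ⊢ --a--▸ u1
  u1 = 0 | 0 ⊢ ∅
Reachable graph of Q (2 states):
  v0 = a.(0 | 0) + (0 | 0 + (0 + 0)) ⊢ --a--▸ v1
  v1 = 0 | 0 ⊢ ∅
Coarsest stable partition (strong bisimilarity classes):
  B0 = {u0, v0}
  B1 = {u1, v1}
u0 ∈ B0, v0 ∈ B0 → same block

P ~ Q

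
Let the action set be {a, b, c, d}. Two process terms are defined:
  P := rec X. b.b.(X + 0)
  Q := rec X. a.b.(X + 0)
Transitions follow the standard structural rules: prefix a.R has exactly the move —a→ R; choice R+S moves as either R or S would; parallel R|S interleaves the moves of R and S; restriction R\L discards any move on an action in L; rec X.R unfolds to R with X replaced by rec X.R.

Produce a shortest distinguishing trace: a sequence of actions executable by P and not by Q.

P's transition system — 3 states:
  m0 = rec X. b.b.(X + 0) :: —b→ m1
  m1 = b.((rec X. b.b.(X + 0)) + 0) :: —b→ m2
  m2 = (rec X. b.b.(X + 0)) + 0 :: —b→ m1
Q's transition system — 3 states:
  n0 = rec X. a.b.(X + 0) :: —a→ n1
  n1 = b.((rec X. a.b.(X + 0)) + 0) :: —b→ n2
  n2 = (rec X. a.b.(X + 0)) + 0 :: —a→ n1
Executing b from P (initial set {m0}):
  [1] b ⇒ {m1}
  P completes σ.
Executing b from Q (initial set {n0}):
  [1] b ⇒ ∅ (Q stuck)

b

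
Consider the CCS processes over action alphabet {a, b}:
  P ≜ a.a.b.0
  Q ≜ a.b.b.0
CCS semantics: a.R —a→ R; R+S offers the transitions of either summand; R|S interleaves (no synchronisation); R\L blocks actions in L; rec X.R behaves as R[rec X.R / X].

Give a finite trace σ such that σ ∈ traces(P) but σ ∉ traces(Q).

aa

LTS(P): 4 reachable states
  u0 = a.a.b.0 | =a=> u1
  u1 = a.b.0 | =a=> u2
  u2 = b.0 | =b=> u3
  u3 = 0 | (no moves)
LTS(Q): 4 reachable states
  v0 = a.b.b.0 | =a=> v1
  v1 = b.b.0 | =b=> v2
  v2 = b.0 | =b=> v3
  v3 = 0 | (no moves)
Run σ = ⟨aa⟩ on P: start {u0}
  step 1 (a): {u1}
  step 2 (a): {u2}
  P completes σ.
Run σ = ⟨aa⟩ on Q: start {v0}
  step 1 (a): {v1}
  step 2 (a): ∅  — Q cannot continue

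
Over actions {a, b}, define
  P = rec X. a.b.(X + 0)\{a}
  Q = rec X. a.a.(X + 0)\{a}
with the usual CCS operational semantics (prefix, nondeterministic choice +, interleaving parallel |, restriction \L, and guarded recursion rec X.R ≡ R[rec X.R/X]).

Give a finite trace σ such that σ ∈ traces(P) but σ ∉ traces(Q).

P's transition system — 3 states:
  m0 = rec X. a.b.(X + 0)\{a} | ··a··> m1
  m1 = b.((rec X. a.b.(X + 0)\{a}) + 0)\{a} | ··b··> m2
  m2 = ((rec X. a.b.(X + 0)\{a}) + 0)\{a} | ∅
Q's transition system — 3 states:
  n0 = rec X. a.a.(X + 0)\{a} | ··a··> n1
  n1 = a.((rec X. a.a.(X + 0)\{a}) + 0)\{a} | ··a··> n2
  n2 = ((rec X. a.a.(X + 0)\{a}) + 0)\{a} | ∅
Trace ⟨ab⟩ through P, begin at {m0}:
  after a @ step 1: {m1}
  after b @ step 2: {m2}
  ✓ P
Trace ⟨ab⟩ through Q, begin at {n0}:
  after a @ step 1: {n1}
  after b @ step 2: ∅  — Q cannot continue

ab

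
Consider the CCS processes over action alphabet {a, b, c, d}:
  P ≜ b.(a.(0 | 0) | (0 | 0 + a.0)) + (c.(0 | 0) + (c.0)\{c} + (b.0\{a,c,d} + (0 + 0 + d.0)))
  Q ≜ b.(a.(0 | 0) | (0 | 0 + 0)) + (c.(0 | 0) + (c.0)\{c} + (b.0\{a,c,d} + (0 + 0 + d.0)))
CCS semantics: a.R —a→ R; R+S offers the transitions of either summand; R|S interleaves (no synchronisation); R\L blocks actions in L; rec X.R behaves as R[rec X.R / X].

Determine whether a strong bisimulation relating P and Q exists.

not bisimilar

Reachable graph of P (8 states):
  m0 = b.(a.(0 | 0) | (0 | 0 + a.0)) + (c.(0 | 0) + (c.0)\{c} + (b.0\{a,c,d} + (0 + 0 + d.0))) | —b→ m1, —b→ m2, —c→ m3, —d→ m4
  m1 = 0\{a,c,d} | stopped
  m2 = a.(0 | 0) | (0 | 0 + a.0) | —a→ m5, —a→ m6
  m3 = 0 | 0 | stopped
  m4 = 0 | stopped
  m5 = 0 | 0 | (0 | 0 + a.0) | —a→ m7
  m6 = a.(0 | 0) | 0 | —a→ m7
  m7 = 0 | 0 | 0 | stopped
Reachable graph of Q (6 states):
  n0 = b.(a.(0 | 0) | (0 | 0 + 0)) + (c.(0 | 0) + (c.0)\{c} + (b.0\{a,c,d} + (0 + 0 + d.0))) | —b→ n1, —b→ n2, —c→ n3, —d→ n4
  n1 = 0\{a,c,d} | stopped
  n2 = a.(0 | 0) | (0 | 0 + 0) | —a→ n5
  n3 = 0 | 0 | stopped
  n4 = 0 | stopped
  n5 = 0 | 0 | (0 | 0 + 0) | stopped
Partition-refinement fixed point:
  B0 = {m0}
  B1 = {m1, m3, m4, m7, n1, n3, n4, n5}
  B2 = {m2}
  B3 = {m5, m6, n2}
  B4 = {n0}
m0 ∈ B0, n0 ∈ B4 → different blocks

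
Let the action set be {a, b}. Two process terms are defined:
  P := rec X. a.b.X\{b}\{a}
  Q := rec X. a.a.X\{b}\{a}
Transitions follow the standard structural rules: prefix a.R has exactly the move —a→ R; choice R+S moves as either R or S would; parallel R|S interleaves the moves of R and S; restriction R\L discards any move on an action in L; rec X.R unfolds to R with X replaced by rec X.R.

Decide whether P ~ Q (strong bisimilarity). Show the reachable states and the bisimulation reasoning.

NO

P's transition system — 3 states:
  u0 = rec X. a.b.X\{b}\{a} ⊢ --a--▸ u1
  u1 = b.(rec X. a.b.X\{b}\{a})\{b}\{a} ⊢ --b--▸ u2
  u2 = (rec X. a.b.X\{b}\{a})\{b}\{a} ⊢ deadlocked
Q's transition system — 3 states:
  v0 = rec X. a.a.X\{b}\{a} ⊢ --a--▸ v1
  v1 = a.(rec X. a.a.X\{b}\{a})\{b}\{a} ⊢ --a--▸ v2
  v2 = (rec X. a.a.X\{b}\{a})\{b}\{a} ⊢ deadlocked
Bisimilarity quotient blocks:
  B0 = {u0}
  B1 = {u1}
  B2 = {u2, v2}
  B3 = {v0}
  B4 = {v1}
u0 ∈ B0, v0 ∈ B3 → different blocks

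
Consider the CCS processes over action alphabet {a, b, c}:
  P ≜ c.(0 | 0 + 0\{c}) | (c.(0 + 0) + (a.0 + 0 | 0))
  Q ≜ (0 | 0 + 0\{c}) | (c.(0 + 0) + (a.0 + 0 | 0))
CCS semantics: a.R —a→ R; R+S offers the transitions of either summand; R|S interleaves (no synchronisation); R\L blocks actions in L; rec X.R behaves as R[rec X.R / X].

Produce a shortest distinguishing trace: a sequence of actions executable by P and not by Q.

ac

P's transition system — 6 states:
  s0 = c.(0 | 0 + 0\{c}) | (c.(0 + 0) + (a.0 + 0 | 0)) :: =a=> s1, =c=> s2, =c=> s3
  s1 = c.(0 | 0 + 0\{c}) | 0 :: =c=> s4
  s2 = (0 | 0 + 0\{c}) | (c.(0 + 0) + (a.0 + 0 | 0)) :: =a=> s4, =c=> s5
  s3 = c.(0 | 0 + 0\{c}) | (0 + 0) :: =c=> s5
  s4 = (0 | 0 + 0\{c}) | 0 :: stopped
  s5 = (0 | 0 + 0\{c}) | (0 + 0) :: stopped
Q's transition system — 3 states:
  t0 = (0 | 0 + 0\{c}) | (c.(0 + 0) + (a.0 + 0 | 0)) :: =a=> t1, =c=> t2
  t1 = (0 | 0 + 0\{c}) | 0 :: stopped
  t2 = (0 | 0 + 0\{c}) | (0 + 0) :: stopped
Executing ac from P (initial set {s0}):
  step 1 (a): {s1}
  step 2 (c): {s4}
  ✓ P
Executing ac from Q (initial set {t0}):
  step 1 (a): {t1}
  step 2 (c): ∅  — Q cannot continue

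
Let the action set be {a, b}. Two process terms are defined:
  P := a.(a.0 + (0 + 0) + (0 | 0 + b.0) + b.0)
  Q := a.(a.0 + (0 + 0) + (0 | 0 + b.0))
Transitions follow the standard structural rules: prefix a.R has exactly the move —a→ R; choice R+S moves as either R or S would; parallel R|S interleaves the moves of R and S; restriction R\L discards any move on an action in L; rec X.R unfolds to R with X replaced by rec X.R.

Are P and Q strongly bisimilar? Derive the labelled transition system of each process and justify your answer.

YES

LTS(P): 3 reachable states
  m0 = a.(a.0 + (0 + 0) + (0 | 0 + b.0) + b.0) → =a=> m1
  m1 = a.0 + (0 + 0) + (0 | 0 + b.0) + b.0 → =a=> m2, =b=> m2
  m2 = 0 → ·
LTS(Q): 3 reachable states
  n0 = a.(a.0 + (0 + 0) + (0 | 0 + b.0)) → =a=> n1
  n1 = a.0 + (0 + 0) + (0 | 0 + b.0) → =a=> n2, =b=> n2
  n2 = 0 → ·
Partition-refinement fixed point:
  B0 = {m0, n0}
  B1 = {m1, n1}
  B2 = {m2, n2}
m0 ∈ B0, n0 ∈ B0 → same block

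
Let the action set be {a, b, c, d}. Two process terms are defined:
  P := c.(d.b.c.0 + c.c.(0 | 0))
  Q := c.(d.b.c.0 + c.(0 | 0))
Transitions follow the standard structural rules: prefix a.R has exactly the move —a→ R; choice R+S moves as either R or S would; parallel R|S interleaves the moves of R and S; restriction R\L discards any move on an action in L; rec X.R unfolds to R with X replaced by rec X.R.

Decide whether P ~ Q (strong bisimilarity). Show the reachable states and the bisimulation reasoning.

LTS(P): 7 reachable states
  u0 = c.(d.b.c.0 + c.c.(0 | 0)) ⊢ --c--▸ u1
  u1 = d.b.c.0 + c.c.(0 | 0) ⊢ --c--▸ u2, --d--▸ u3
  u2 = c.(0 | 0) ⊢ --c--▸ u4
  u3 = b.c.0 ⊢ --b--▸ u5
  u4 = 0 | 0 ⊢ ∅
  u5 = c.0 ⊢ --c--▸ u6
  u6 = 0 ⊢ ∅
LTS(Q): 6 reachable states
  v0 = c.(d.b.c.0 + c.(0 | 0)) ⊢ --c--▸ v1
  v1 = d.b.c.0 + c.(0 | 0) ⊢ --c--▸ v2, --d--▸ v3
  v2 = 0 | 0 ⊢ ∅
  v3 = b.c.0 ⊢ --b--▸ v4
  v4 = c.0 ⊢ --c--▸ v5
  v5 = 0 ⊢ ∅
Coarsest stable partition (strong bisimilarity classes):
  B0 = {u0}
  B1 = {u1}
  B2 = {u3, v3}
  B3 = {u2, u5, v4}
  B4 = {u4, u6, v2, v5}
  B5 = {v0}
  B6 = {v1}
u0 ∈ B0, v0 ∈ B5 → different blocks

P ≁ Q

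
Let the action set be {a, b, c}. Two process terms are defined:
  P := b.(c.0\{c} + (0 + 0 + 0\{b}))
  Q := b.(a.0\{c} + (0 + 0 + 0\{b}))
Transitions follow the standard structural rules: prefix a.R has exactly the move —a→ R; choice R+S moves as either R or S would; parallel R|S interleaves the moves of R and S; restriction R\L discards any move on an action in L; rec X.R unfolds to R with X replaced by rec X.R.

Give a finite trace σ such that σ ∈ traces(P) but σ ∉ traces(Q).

P's transition system — 3 states:
  m0 = b.(c.0\{c} + (0 + 0 + 0\{b})) → ··b··> m1
  m1 = c.0\{c} + (0 + 0 + 0\{b}) → ··c··> m2
  m2 = 0\{c} → ∅
Q's transition system — 3 states:
  n0 = b.(a.0\{c} + (0 + 0 + 0\{b})) → ··b··> n1
  n1 = a.0\{c} + (0 + 0 + 0\{b}) → ··a··> n2
  n2 = 0\{c} → ∅
Trace ⟨bc⟩ through P, begin at {m0}:
  [1] b ⇒ {m1}
  [2] c ⇒ {m2}
  P completes σ.
Trace ⟨bc⟩ through Q, begin at {n0}:
  [1] b ⇒ {n1}
  [2] c ⇒ ∅  — Q cannot continue

bc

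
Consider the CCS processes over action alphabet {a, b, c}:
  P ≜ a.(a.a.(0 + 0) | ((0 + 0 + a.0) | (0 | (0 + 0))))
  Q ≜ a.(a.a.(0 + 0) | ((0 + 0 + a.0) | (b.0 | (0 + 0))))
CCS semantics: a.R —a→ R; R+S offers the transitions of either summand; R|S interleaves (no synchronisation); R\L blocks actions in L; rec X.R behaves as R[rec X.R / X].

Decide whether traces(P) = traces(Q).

traces(P) ≠ traces(Q) — witness ⟨ab⟩

P's transition system — 7 states:
  s0 = a.(a.a.(0 + 0) | ((0 + 0 + a.0) | (0 | (0 + 0)))) :: =a=> s1
  s1 = a.a.(0 + 0) | ((0 + 0 + a.0) | (0 | (0 + 0))) :: =a=> s2, =a=> s3
  s2 = a.(0 + 0) | ((0 + 0 + a.0) | (0 | (0 + 0))) :: =a=> s4, =a=> s5
  s3 = a.a.(0 + 0) | (0 | (0 | (0 + 0))) :: =a=> s5
  s4 = (0 + 0) | ((0 + 0 + a.0) | (0 | (0 + 0))) :: =a=> s6
  s5 = a.(0 + 0) | (0 | (0 | (0 + 0))) :: =a=> s6
  s6 = (0 + 0) | (0 | (0 | (0 + 0))) :: (no moves)
Q's transition system — 13 states:
  t0 = a.(a.a.(0 + 0) | ((0 + 0 + a.0) | (b.0 | (0 + 0)))) :: =a=> t1
  t1 = a.a.(0 + 0) | ((0 + 0 + a.0) | (b.0 | (0 + 0))) :: =a=> t2, =a=> t3, =b=> t4
  t2 = a.(0 + 0) | ((0 + 0 + a.0) | (b.0 | (0 + 0))) :: =a=> t5, =a=> t6, =b=> t7
  t3 = a.a.(0 + 0) | (0 | (b.0 | (0 + 0))) :: =a=> t6, =b=> t8
  t4 = a.a.(0 + 0) | ((0 + 0 + a.0) | (0 | (0 + 0))) :: =a=> t7, =a=> t8
  t5 = (0 + 0) | ((0 + 0 + a.0) | (b.0 | (0 + 0))) :: =a=> t9, =b=> t10
  t6 = a.(0 + 0) | (0 | (b.0 | (0 + 0))) :: =a=> t9, =b=> t11
  t7 = a.(0 + 0) | ((0 + 0 + a.0) | (0 | (0 + 0))) :: =a=> t10, =a=> t11
  t8 = a.a.(0 + 0) | (0 | (0 | (0 + 0))) :: =a=> t11
  t9 = (0 + 0) | (0 | (b.0 | (0 + 0))) :: =b=> t12
  t10 = (0 + 0) | ((0 + 0 + a.0) | (0 | (0 + 0))) :: =a=> t12
  t11 = a.(0 + 0) | (0 | (0 | (0 + 0))) :: =a=> t12
  t12 = (0 + 0) | (0 | (0 | (0 + 0))) :: (no moves)
Trace ⟨ab⟩ through Q, begin at {t0}:
  [1] a ⇒ {t1}
  [2] b ⇒ {t4}
  Q completes σ.
Trace ⟨ab⟩ through P, begin at {s0}:
  [1] a ⇒ {s1}
  [2] b ⇒ ∅ (P stuck)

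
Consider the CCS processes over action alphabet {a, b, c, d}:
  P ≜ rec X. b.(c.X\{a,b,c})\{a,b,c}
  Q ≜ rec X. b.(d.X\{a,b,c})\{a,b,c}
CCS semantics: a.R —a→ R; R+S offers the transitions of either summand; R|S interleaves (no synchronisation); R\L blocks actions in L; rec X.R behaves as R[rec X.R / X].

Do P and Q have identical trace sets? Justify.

traces(P) ≠ traces(Q) — witness ⟨bd⟩

LTS(P): 2 reachable states
  u0 = rec X. b.(c.X\{a,b,c})\{a,b,c} ⊢ -b-> u1
  u1 = (c.(rec X. b.(c.X\{a,b,c})\{a,b,c})\{a,b,c})\{a,b,c} ⊢ deadlocked
LTS(Q): 3 reachable states
  v0 = rec X. b.(d.X\{a,b,c})\{a,b,c} ⊢ -b-> v1
  v1 = (d.(rec X. b.(d.X\{a,b,c})\{a,b,c})\{a,b,c})\{a,b,c} ⊢ -d-> v2
  v2 = (rec X. b.(d.X\{a,b,c})\{a,b,c})\{a,b,c}\{a,b,c} ⊢ deadlocked
Executing bd from Q (initial set {v0}):
  [1] b ⇒ {v1}
  [2] d ⇒ {v2}
  — Q admits the full trace.
Executing bd from P (initial set {u0}):
  [1] b ⇒ {u1}
  [2] d ⇒ ∅ (P stuck)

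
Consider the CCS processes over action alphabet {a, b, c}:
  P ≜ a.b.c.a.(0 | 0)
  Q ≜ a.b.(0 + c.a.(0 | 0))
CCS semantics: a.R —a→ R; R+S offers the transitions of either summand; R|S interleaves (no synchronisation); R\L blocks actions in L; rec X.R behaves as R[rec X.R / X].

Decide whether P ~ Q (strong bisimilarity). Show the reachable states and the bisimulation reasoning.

bisimilar

P's transition system — 5 states:
  u0 = a.b.c.a.(0 | 0) has moves —a→ u1
  u1 = b.c.a.(0 | 0) has moves —b→ u2
  u2 = c.a.(0 | 0) has moves —c→ u3
  u3 = a.(0 | 0) has moves —a→ u4
  u4 = 0 | 0 has moves ∅
Q's transition system — 5 states:
  v0 = a.b.(0 + c.a.(0 | 0)) has moves —a→ v1
  v1 = b.(0 + c.a.(0 | 0)) has moves —b→ v2
  v2 = 0 + c.a.(0 | 0) has moves —c→ v3
  v3 = a.(0 | 0) has moves —a→ v4
  v4 = 0 | 0 has moves ∅
Bisimilarity quotient blocks:
  B0 = {u0, v0}
  B1 = {u1, v1}
  B2 = {u2, v2}
  B3 = {u3, v3}
  B4 = {u4, v4}
u0 ∈ B0, v0 ∈ B0 → same block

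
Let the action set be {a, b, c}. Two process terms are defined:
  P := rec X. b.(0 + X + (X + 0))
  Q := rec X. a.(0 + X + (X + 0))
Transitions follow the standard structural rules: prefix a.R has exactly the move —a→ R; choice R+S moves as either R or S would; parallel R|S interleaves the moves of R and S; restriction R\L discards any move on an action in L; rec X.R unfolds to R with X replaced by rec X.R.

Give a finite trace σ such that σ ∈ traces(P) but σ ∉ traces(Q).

LTS(P): 2 reachable states
  m0 = rec X. b.(0 + X + (X + 0)) has moves —b→ m1
  m1 = 0 + (rec X. b.(0 + X + (X + 0))) + ((rec X. b.(0 + X + (X + 0))) + 0) has moves —b→ m1
LTS(Q): 2 reachable states
  n0 = rec X. a.(0 + X + (X + 0)) has moves —a→ n1
  n1 = 0 + (rec X. a.(0 + X + (X + 0))) + ((rec X. a.(0 + X + (X + 0))) + 0) has moves —a→ n1
Trace ⟨b⟩ through P, begin at {m0}:
  after b @ step 1: {m1}
  — P admits the full trace.
Trace ⟨b⟩ through Q, begin at {n0}:
  after b @ step 1: ∅ (Q stuck)

b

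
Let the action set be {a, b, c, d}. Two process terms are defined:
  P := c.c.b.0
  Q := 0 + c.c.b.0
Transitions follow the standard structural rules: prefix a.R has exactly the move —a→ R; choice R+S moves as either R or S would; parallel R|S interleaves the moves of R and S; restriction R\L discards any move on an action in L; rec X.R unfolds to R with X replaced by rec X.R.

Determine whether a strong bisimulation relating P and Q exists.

bisimilar

P's transition system — 4 states:
  m0 = c.c.b.0 :: =c=> m1
  m1 = c.b.0 :: =c=> m2
  m2 = b.0 :: =b=> m3
  m3 = 0 :: stopped
Q's transition system — 4 states:
  n0 = 0 + c.c.b.0 :: =c=> n1
  n1 = c.b.0 :: =c=> n2
  n2 = b.0 :: =b=> n3
  n3 = 0 :: stopped
Coarsest stable partition (strong bisimilarity classes):
  B0 = {m0, n0}
  B1 = {m1, n1}
  B2 = {m2, n2}
  B3 = {m3, n3}
m0 ∈ B0, n0 ∈ B0 → same block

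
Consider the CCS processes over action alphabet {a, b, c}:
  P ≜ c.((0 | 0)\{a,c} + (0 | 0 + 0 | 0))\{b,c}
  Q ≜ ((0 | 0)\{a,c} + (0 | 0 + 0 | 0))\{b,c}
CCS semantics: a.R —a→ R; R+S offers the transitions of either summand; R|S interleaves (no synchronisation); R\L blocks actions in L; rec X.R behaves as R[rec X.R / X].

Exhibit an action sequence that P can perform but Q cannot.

LTS(P): 2 reachable states
  u0 = c.((0 | 0)\{a,c} + (0 | 0 + 0 | 0))\{b,c} → -c-> u1
  u1 = ((0 | 0)\{a,c} + (0 | 0 + 0 | 0))\{b,c} → stopped
LTS(Q): 1 reachable states
  v0 = ((0 | 0)\{a,c} + (0 | 0 + 0 | 0))\{b,c} → stopped
Executing c from P (initial set {u0}):
  step 1 (c): {u1}
  P completes σ.
Executing c from Q (initial set {v0}):
  step 1 (c): no successor for Q

c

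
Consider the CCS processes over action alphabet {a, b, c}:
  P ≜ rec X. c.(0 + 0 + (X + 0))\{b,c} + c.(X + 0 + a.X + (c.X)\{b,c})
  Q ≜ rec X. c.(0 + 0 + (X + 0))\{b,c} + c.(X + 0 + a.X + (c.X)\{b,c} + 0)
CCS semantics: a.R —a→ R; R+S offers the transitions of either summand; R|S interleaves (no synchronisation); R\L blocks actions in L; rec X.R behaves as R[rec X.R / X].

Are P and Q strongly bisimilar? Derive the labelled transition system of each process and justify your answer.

LTS(P): 3 reachable states
  u0 = rec X. c.(0 + 0 + (X + 0))\{b,c} + c.(X + 0 + a.X + (c.X)\{b,c}) ⊢ --c--▸ u1, --c--▸ u2
  u1 = (0 + 0 + ((rec X. c.(0 + 0 + (X + 0))\{b,c} + c.(X + 0 + a.X + (c.X)\{b,c})) + 0))\{b,c} ⊢ stopped
  u2 = (rec X. c.(0 + 0 + (X + 0))\{b,c} + c.(X + 0 + a.X + (c.X)\{b,c})) + 0 + a.(rec X. c.(0 + 0 + (X + 0))\{b,c} + c.(X + 0 + a.X + (c.X)\{b,c})) + (c.(rec X. c.(0 + 0 + (X + 0))\{b,c} + c.(X + 0 + a.X + (c.X)\{b,c})))\{b,c} ⊢ --a--▸ u0, --c--▸ u1, --c--▸ u2
LTS(Q): 3 reachable states
  v0 = rec X. c.(0 + 0 + (X + 0))\{b,c} + c.(X + 0 + a.X + (c.X)\{b,c} + 0) ⊢ --c--▸ v1, --c--▸ v2
  v1 = (0 + 0 + ((rec X. c.(0 + 0 + (X + 0))\{b,c} + c.(X + 0 + a.X + (c.X)\{b,c} + 0)) + 0))\{b,c} ⊢ stopped
  v2 = (rec X. c.(0 + 0 + (X + 0))\{b,c} + c.(X + 0 + a.X + (c.X)\{b,c} + 0)) + 0 + a.(rec X. c.(0 + 0 + (X + 0))\{b,c} + c.(X + 0 + a.X + (c.X)\{b,c} + 0)) + (c.(rec X. c.(0 + 0 + (X + 0))\{b,c} + c.(X + 0 + a.X + (c.X)\{b,c} + 0)))\{b,c} + 0 ⊢ --a--▸ v0, --c--▸ v1, --c--▸ v2
Partition-refinement fixed point:
  B0 = {u0, v0}
  B1 = {u2, v2}
  B2 = {u1, v1}
u0 ∈ B0, v0 ∈ B0 → same block

bisimilar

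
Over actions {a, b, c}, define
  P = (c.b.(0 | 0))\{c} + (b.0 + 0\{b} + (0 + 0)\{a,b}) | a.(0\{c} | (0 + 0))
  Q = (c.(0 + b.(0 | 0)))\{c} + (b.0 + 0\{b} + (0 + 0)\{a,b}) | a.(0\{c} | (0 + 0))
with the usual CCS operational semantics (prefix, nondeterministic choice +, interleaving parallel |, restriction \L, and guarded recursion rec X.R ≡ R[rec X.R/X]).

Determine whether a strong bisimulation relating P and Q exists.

LTS(P): 4 reachable states
  p0 = (c.b.(0 | 0))\{c} + (b.0 + 0\{b} + (0 + 0)\{a,b}) | a.(0\{c} | (0 + 0)) ⊢ -a-> p1, -b-> p2
  p1 = (b.0 + 0\{b} + (0 + 0)\{a,b}) | (0\{c} | (0 + 0)) ⊢ -b-> p3
  p2 = 0 | a.(0\{c} | (0 + 0)) ⊢ -a-> p3
  p3 = 0 | (0\{c} | (0 + 0)) ⊢ stopped
LTS(Q): 4 reachable states
  q0 = (c.(0 + b.(0 | 0)))\{c} + (b.0 + 0\{b} + (0 + 0)\{a,b}) | a.(0\{c} | (0 + 0)) ⊢ -a-> q1, -b-> q2
  q1 = (b.0 + 0\{b} + (0 + 0)\{a,b}) | (0\{c} | (0 + 0)) ⊢ -b-> q3
  q2 = 0 | a.(0\{c} | (0 + 0)) ⊢ -a-> q3
  q3 = 0 | (0\{c} | (0 + 0)) ⊢ stopped
Coarsest stable partition (strong bisimilarity classes):
  B0 = {p0, q0}
  B1 = {p2, q2}
  B2 = {p3, q3}
  B3 = {p1, q1}
p0 ∈ B0, q0 ∈ B0 → same block

P ~ Q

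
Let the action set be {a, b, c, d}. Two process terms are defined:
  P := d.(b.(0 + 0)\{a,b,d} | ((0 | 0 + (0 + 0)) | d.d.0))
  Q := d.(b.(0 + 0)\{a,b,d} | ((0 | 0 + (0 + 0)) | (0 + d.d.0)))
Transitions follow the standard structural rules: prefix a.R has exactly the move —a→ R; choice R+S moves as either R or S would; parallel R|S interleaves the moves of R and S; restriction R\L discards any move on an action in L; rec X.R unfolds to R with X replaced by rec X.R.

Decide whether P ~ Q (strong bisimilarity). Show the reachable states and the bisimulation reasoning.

P's transition system — 7 states:
  p0 = d.(b.(0 + 0)\{a,b,d} | ((0 | 0 + (0 + 0)) | d.d.0)) | =d=> p1
  p1 = b.(0 + 0)\{a,b,d} | ((0 | 0 + (0 + 0)) | d.d.0) | =b=> p2, =d=> p3
  p2 = (0 + 0)\{a,b,d} | ((0 | 0 + (0 + 0)) | d.d.0) | =d=> p4
  p3 = b.(0 + 0)\{a,b,d} | ((0 | 0 + (0 + 0)) | d.0) | =b=> p4, =d=> p5
  p4 = (0 + 0)\{a,b,d} | ((0 | 0 + (0 + 0)) | d.0) | =d=> p6
  p5 = b.(0 + 0)\{a,b,d} | ((0 | 0 + (0 + 0)) | 0) | =b=> p6
  p6 = (0 + 0)\{a,b,d} | ((0 | 0 + (0 + 0)) | 0) | ·
Q's transition system — 7 states:
  q0 = d.(b.(0 + 0)\{a,b,d} | ((0 | 0 + (0 + 0)) | (0 + d.d.0))) | =d=> q1
  q1 = b.(0 + 0)\{a,b,d} | ((0 | 0 + (0 + 0)) | (0 + d.d.0)) | =b=> q2, =d=> q3
  q2 = (0 + 0)\{a,b,d} | ((0 | 0 + (0 + 0)) | (0 + d.d.0)) | =d=> q4
  q3 = b.(0 + 0)\{a,b,d} | ((0 | 0 + (0 + 0)) | d.0) | =b=> q4, =d=> q5
  q4 = (0 + 0)\{a,b,d} | ((0 | 0 + (0 + 0)) | d.0) | =d=> q6
  q5 = b.(0 + 0)\{a,b,d} | ((0 | 0 + (0 + 0)) | 0) | =b=> q6
  q6 = (0 + 0)\{a,b,d} | ((0 | 0 + (0 + 0)) | 0) | ·
Coarsest stable partition (strong bisimilarity classes):
  B0 = {p0, q0}
  B1 = {p1, q1}
  B2 = {p3, q3}
  B3 = {p4, q4}
  B4 = {p6, q6}
  B5 = {p5, q5}
  B6 = {p2, q2}
p0 ∈ B0, q0 ∈ B0 → same block

P ~ Q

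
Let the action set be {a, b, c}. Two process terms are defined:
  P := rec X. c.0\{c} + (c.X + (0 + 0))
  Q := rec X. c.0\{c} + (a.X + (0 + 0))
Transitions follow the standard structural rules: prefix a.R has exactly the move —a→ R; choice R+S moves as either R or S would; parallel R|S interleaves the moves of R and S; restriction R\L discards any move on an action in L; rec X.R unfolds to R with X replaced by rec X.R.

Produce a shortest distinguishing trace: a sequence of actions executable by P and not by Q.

P's transition system — 2 states:
  u0 = rec X. c.0\{c} + (c.X + (0 + 0)) → --c--▸ u0, --c--▸ u1
  u1 = 0\{c} → deadlocked
Q's transition system — 2 states:
  v0 = rec X. c.0\{c} + (a.X + (0 + 0)) → --a--▸ v0, --c--▸ v1
  v1 = 0\{c} → deadlocked
Trace ⟨cc⟩ through P, begin at {u0}:
  [1] c ⇒ {u0, u1}
  [2] c ⇒ {u0, u1}
  — P admits the full trace.
Trace ⟨cc⟩ through Q, begin at {v0}:
  [1] c ⇒ {v1}
  [2] c ⇒ ∅ (Q stuck)

cc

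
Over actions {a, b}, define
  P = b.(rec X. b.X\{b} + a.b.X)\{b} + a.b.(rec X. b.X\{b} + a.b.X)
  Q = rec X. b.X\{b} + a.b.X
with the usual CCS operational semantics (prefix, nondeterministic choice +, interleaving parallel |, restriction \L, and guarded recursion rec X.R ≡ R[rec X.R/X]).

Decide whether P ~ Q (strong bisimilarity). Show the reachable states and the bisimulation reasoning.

P's transition system — 5 states:
  u0 = b.(rec X. b.X\{b} + a.b.X)\{b} + a.b.(rec X. b.X\{b} + a.b.X) → -a-> u1, -b-> u2
  u1 = b.(rec X. b.X\{b} + a.b.X) → -b-> u3
  u2 = (rec X. b.X\{b} + a.b.X)\{b} → -a-> u4
  u3 = rec X. b.X\{b} + a.b.X → -a-> u1, -b-> u2
  u4 = (b.(rec X. b.X\{b} + a.b.X))\{b} → stopped
Q's transition system — 4 states:
  v0 = rec X. b.X\{b} + a.b.X → -a-> v1, -b-> v2
  v1 = b.(rec X. b.X\{b} + a.b.X) → -b-> v0
  v2 = (rec X. b.X\{b} + a.b.X)\{b} → -a-> v3
  v3 = (b.(rec X. b.X\{b} + a.b.X))\{b} → stopped
Bisimilarity quotient blocks:
  B0 = {u0, u3, v0}
  B1 = {u1, v1}
  B2 = {u2, v2}
  B3 = {u4, v3}
u0 ∈ B0, v0 ∈ B0 → same block

YES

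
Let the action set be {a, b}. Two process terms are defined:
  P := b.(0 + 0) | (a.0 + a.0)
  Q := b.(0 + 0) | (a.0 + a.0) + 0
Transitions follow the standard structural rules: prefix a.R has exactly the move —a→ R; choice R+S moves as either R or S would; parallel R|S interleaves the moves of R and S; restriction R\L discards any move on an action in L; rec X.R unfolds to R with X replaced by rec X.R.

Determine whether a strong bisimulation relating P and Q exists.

P ~ Q

P's transition system — 4 states:
  m0 = b.(0 + 0) | (a.0 + a.0) :: -a-> m1, -b-> m2
  m1 = b.(0 + 0) | 0 :: -b-> m3
  m2 = (0 + 0) | (a.0 + a.0) :: -a-> m3
  m3 = (0 + 0) | 0 :: ∅
Q's transition system — 4 states:
  n0 = b.(0 + 0) | (a.0 + a.0) + 0 :: -a-> n1, -b-> n2
  n1 = b.(0 + 0) | 0 :: -b-> n3
  n2 = (0 + 0) | (a.0 + a.0) :: -a-> n3
  n3 = (0 + 0) | 0 :: ∅
Coarsest stable partition (strong bisimilarity classes):
  B0 = {m0, n0}
  B1 = {m1, n1}
  B2 = {m3, n3}
  B3 = {m2, n2}
m0 ∈ B0, n0 ∈ B0 → same block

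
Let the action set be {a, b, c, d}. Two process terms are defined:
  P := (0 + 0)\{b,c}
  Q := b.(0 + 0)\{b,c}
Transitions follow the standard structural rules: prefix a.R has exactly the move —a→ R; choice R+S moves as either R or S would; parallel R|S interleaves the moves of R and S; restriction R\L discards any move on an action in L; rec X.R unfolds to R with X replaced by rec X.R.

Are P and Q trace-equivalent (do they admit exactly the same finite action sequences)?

trace-distinct — witness ⟨b⟩

Reachable graph of P (1 states):
  p0 = (0 + 0)\{b,c} has moves (no moves)
Reachable graph of Q (2 states):
  q0 = b.(0 + 0)\{b,c} has moves =b=> q1
  q1 = (0 + 0)\{b,c} has moves (no moves)
Run σ = ⟨b⟩ on Q: start {q0}
  [1] b ⇒ {q1}
  — Q admits the full trace.
Run σ = ⟨b⟩ on P: start {p0}
  [1] b ⇒ ∅  — P cannot continue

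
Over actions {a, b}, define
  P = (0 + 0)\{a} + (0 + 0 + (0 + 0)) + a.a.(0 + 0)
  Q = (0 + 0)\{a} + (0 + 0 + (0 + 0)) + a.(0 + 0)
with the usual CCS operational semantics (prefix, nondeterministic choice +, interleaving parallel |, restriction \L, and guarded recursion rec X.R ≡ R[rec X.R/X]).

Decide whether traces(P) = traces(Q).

LTS(P): 3 reachable states
  m0 = (0 + 0)\{a} + (0 + 0 + (0 + 0)) + a.a.(0 + 0) ⊢ --a--▸ m1
  m1 = a.(0 + 0) ⊢ --a--▸ m2
  m2 = 0 + 0 ⊢ deadlocked
LTS(Q): 2 reachable states
  n0 = (0 + 0)\{a} + (0 + 0 + (0 + 0)) + a.(0 + 0) ⊢ --a--▸ n1
  n1 = 0 + 0 ⊢ deadlocked
Trace ⟨aa⟩ through P, begin at {m0}:
  step 1 (a): {m1}
  step 2 (a): {m2}
  P completes σ.
Trace ⟨aa⟩ through Q, begin at {n0}:
  step 1 (a): {n1}
  step 2 (a): ∅ (Q stuck)

trace-distinct — witness ⟨aa⟩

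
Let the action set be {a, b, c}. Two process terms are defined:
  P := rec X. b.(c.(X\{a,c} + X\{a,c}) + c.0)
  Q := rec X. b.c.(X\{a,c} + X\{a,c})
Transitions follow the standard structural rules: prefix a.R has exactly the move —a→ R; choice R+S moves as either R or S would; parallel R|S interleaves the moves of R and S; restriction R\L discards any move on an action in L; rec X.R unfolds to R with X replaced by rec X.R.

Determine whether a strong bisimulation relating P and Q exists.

Reachable graph of P (5 states):
  p0 = rec X. b.(c.(X\{a,c} + X\{a,c}) + c.0) → -b-> p1
  p1 = c.((rec X. b.(c.(X\{a,c} + X\{a,c}) + c.0))\{a,c} + (rec X. b.(c.(X\{a,c} + X\{a,c}) + c.0))\{a,c}) + c.0 → -c-> p2, -c-> p3
  p2 = (rec X. b.(c.(X\{a,c} + X\{a,c}) + c.0))\{a,c} + (rec X. b.(c.(X\{a,c} + X\{a,c}) + c.0))\{a,c} → -b-> p4
  p3 = 0 → (no moves)
  p4 = (c.((rec X. b.(c.(X\{a,c} + X\{a,c}) + c.0))\{a,c} + (rec X. b.(c.(X\{a,c} + X\{a,c}) + c.0))\{a,c}) + c.0)\{a,c} → (no moves)
Reachable graph of Q (4 states):
  q0 = rec X. b.c.(X\{a,c} + X\{a,c}) → -b-> q1
  q1 = c.((rec X. b.c.(X\{a,c} + X\{a,c}))\{a,c} + (rec X. b.c.(X\{a,c} + X\{a,c}))\{a,c}) → -c-> q2
  q2 = (rec X. b.c.(X\{a,c} + X\{a,c}))\{a,c} + (rec X. b.c.(X\{a,c} + X\{a,c}))\{a,c} → -b-> q3
  q3 = (c.((rec X. b.c.(X\{a,c} + X\{a,c}))\{a,c} + (rec X. b.c.(X\{a,c} + X\{a,c}))\{a,c}))\{a,c} → (no moves)
Coarsest stable partition (strong bisimilarity classes):
  B0 = {p0}
  B1 = {p1}
  B2 = {p3, p4, q3}
  B3 = {p2, q2}
  B4 = {q0}
  B5 = {q1}
p0 ∈ B0, q0 ∈ B4 → different blocks

NO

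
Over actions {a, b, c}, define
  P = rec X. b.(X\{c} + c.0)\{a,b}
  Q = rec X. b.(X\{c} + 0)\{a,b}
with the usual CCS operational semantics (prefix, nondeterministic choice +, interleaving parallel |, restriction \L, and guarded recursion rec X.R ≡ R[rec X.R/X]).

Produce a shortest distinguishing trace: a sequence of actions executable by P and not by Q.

Reachable graph of P (3 states):
  s0 = rec X. b.(X\{c} + c.0)\{a,b} | =b=> s1
  s1 = ((rec X. b.(X\{c} + c.0)\{a,b})\{c} + c.0)\{a,b} | =c=> s2
  s2 = 0\{a,b} | (no moves)
Reachable graph of Q (2 states):
  t0 = rec X. b.(X\{c} + 0)\{a,b} | =b=> t1
  t1 = ((rec X. b.(X\{c} + 0)\{a,b})\{c} + 0)\{a,b} | (no moves)
Trace ⟨bc⟩ through P, begin at {s0}:
  step 1 (b): {s1}
  step 2 (c): {s2}
  P completes σ.
Trace ⟨bc⟩ through Q, begin at {t0}:
  step 1 (b): {t1}
  step 2 (c): ∅  — Q cannot continue

bc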